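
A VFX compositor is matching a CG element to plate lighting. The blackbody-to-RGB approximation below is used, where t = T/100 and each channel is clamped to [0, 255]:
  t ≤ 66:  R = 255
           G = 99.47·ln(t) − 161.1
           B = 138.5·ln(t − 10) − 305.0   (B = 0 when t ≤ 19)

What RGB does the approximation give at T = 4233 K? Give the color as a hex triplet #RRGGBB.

#FFD3B0

t = 4233/100 = 42.33; the t ≤ 66 branch applies.
R = 255 by definition for t ≤ 66.
G = 99.47·ln 42.33 − 161.1 = 99.47·3.7455 − 161.1 = 211.464.
B = 138.5·ln(42.33 − 10) − 305.0 = 138.5·ln 32.33 − 305.0 = 138.5·3.4760 − 305.0 = 176.425.
Rounded: (255, 211, 176).
In hex: #FFD3B0.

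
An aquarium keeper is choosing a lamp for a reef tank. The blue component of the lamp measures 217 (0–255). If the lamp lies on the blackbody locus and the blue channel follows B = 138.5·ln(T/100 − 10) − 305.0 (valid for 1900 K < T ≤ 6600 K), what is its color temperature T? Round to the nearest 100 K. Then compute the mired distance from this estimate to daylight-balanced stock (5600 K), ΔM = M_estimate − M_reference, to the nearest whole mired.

+10 mireds

ln(t − 10) = (217 + 305.0) / 138.5 = 3.7690.
t − 10 = e^3.7690 = 43.335, so t = 53.335.
T = 100·t = 5333 K → 5300 K to the nearest 100 K.
M_estimate = 10⁶/5300 = 188.68; M_reference = 10⁶/5600 = 178.57.
ΔM = 188.68 − 178.57 = 10.11 → +10 mireds.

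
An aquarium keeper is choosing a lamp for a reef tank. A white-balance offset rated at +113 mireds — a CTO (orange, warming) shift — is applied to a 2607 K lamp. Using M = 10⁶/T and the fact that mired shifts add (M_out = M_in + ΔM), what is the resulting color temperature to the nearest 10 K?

2010 K

M_in = 10⁶/2607 = 383.58 mireds.
M_out = 383.58 + (+113) = 496.58 mireds.
T_out = 10⁶/496.58 = 2013.8 K → 2010 K.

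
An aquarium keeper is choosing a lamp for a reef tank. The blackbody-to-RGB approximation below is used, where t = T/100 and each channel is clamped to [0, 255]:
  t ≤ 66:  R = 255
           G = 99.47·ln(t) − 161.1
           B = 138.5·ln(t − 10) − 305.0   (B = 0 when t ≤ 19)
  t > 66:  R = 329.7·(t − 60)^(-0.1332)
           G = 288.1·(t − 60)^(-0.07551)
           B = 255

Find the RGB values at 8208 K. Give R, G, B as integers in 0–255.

R=218, G=228, B=255

t = 8208/100 = 82.08; the t > 66 branch applies.
R = 329.7·(82.08 − 60)^(-0.1332) = 329.7·22.08^(-0.1332) = 329.7·0.66218 = 218.322.
G = 288.1·(82.08 − 60)^(-0.07551) = 288.1·22.08^(-0.07551) = 288.1·0.79162 = 228.065.
B = 255 by definition for t > 66.
Rounded: (218, 228, 255).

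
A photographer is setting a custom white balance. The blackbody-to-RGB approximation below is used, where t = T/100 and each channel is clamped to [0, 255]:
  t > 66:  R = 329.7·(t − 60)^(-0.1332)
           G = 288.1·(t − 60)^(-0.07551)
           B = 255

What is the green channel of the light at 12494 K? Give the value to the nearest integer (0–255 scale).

210

t = 12494/100 = 124.94; the t > 66 branch applies.
G = 288.1·(124.94 − 60)^(-0.07551) = 288.1·64.94^(-0.07551) = 288.1·0.72969 = 210.223.
Rounded: 210.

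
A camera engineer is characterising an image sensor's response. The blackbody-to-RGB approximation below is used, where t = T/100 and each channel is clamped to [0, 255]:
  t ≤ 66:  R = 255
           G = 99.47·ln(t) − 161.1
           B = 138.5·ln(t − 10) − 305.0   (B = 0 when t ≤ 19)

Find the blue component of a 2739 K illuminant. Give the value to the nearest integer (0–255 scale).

91

t = 2739/100 = 27.39; the t ≤ 66 branch applies.
B = 138.5·ln(27.39 − 10) − 305.0 = 138.5·ln 17.39 − 305.0 = 138.5·2.8559 − 305.0 = 90.542.
Rounded: 91.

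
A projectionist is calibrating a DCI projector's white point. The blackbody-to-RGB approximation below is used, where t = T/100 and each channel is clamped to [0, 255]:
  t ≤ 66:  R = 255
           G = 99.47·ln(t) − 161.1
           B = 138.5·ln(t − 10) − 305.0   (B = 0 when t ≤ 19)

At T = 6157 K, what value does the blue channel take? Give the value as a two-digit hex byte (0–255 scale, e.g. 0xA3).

t = 6157/100 = 61.57; the t ≤ 66 branch applies.
B = 138.5·ln(61.57 − 10) − 305.0 = 138.5·ln 51.57 − 305.0 = 138.5·3.9429 − 305.0 = 241.097.
Rounded: 241; in hex, 0xF1.

0xF1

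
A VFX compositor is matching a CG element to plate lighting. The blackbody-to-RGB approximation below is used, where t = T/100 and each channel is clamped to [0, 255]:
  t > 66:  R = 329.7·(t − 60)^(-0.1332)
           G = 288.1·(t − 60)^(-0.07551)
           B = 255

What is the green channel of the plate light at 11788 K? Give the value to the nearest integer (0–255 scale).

t = 11788/100 = 117.88; the t > 66 branch applies.
G = 288.1·(117.88 − 60)^(-0.07551) = 288.1·57.88^(-0.07551) = 288.1·0.73606 = 212.058.
Rounded: 212.

212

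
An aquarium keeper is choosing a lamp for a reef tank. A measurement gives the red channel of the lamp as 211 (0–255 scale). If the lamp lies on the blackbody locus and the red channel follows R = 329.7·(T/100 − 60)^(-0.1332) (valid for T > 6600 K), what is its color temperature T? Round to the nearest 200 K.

8800 K

(t − 60)^(-0.1332) = 211/329.7 = 0.63998.
t − 60 = 0.63998^(1/-0.1332) = 0.63998^(-7.508) = 28.525, so t = 88.525.
T = 100·t = 8853 K → 8800 K to the nearest 200 K.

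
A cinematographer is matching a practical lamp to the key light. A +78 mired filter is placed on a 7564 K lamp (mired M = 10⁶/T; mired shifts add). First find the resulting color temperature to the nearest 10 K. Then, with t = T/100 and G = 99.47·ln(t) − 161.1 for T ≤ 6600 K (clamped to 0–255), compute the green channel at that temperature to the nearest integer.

M_in = 10⁶/7564 = 132.21; M_out = 132.21 + (+78) = 210.21.
T_out = 10⁶/210.21 = 4757.3 K → 4760 K; t = 47.6.
G = 99.47·ln 47.6 − 161.1 = 99.47·3.8628 − 161.1 = 223.136.
Rounded: 223.

223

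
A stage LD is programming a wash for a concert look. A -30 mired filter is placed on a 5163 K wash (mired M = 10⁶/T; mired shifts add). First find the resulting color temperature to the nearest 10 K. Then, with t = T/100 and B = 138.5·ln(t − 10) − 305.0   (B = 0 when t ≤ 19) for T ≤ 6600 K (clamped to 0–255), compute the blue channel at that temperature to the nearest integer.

M_in = 10⁶/5163 = 193.69; M_out = 193.69 + (-30) = 163.69.
T_out = 10⁶/163.69 = 6109.3 K → 6110 K; t = 61.1.
B = 138.5·ln(61.1 − 10) − 305.0 = 138.5·ln 51.1 − 305.0 = 138.5·3.9338 − 305.0 = 239.829.
Rounded: 240.

240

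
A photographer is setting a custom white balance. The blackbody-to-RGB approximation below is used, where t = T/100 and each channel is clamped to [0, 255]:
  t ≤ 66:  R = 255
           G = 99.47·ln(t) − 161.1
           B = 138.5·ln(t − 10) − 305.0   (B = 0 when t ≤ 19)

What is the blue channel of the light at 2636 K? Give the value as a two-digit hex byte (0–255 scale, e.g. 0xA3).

t = 2636/100 = 26.36; the t ≤ 66 branch applies.
B = 138.5·ln(26.36 − 10) − 305.0 = 138.5·ln 16.36 − 305.0 = 138.5·2.7948 − 305.0 = 82.085.
Rounded: 82; in hex, 0x52.

0x52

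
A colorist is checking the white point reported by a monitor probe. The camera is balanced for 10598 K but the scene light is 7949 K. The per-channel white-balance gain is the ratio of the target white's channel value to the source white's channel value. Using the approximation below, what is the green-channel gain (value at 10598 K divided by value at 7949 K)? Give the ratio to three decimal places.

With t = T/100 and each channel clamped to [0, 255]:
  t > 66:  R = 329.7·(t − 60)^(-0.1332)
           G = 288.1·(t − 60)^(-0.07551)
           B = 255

0.937

At 7949 K (t = 79.49):
  G = 288.1·(79.49 − 60)^(-0.07551) = 288.1·19.49^(-0.07551) = 288.1·0.79911 = 230.223.
At 10598 K (t = 105.98):
  G = 288.1·(105.98 − 60)^(-0.07551) = 288.1·45.98^(-0.07551) = 288.1·0.74896 = 215.776.
Gain = 215.776 / 230.223 = 0.9372 → 0.937.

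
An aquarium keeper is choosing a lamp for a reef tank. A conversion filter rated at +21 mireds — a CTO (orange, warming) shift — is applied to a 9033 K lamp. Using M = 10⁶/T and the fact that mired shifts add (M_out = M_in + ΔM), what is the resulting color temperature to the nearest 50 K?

7600 K

M_in = 10⁶/9033 = 110.71 mireds.
M_out = 110.71 + (+21) = 131.71 mireds.
T_out = 10⁶/131.71 = 7592.7 K → 7600 K.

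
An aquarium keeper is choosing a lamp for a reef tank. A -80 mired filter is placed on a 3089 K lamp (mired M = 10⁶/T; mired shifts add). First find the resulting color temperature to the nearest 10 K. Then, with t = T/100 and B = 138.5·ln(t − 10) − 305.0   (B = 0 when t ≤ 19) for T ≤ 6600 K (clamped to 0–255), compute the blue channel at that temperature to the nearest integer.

171

M_in = 10⁶/3089 = 323.73; M_out = 323.73 + (-80) = 243.73.
T_out = 10⁶/243.73 = 4102.9 K → 4100 K; t = 41.
B = 138.5·ln(41 − 10) − 305.0 = 138.5·ln 31 − 305.0 = 138.5·3.4340 − 305.0 = 170.607.
Rounded: 171.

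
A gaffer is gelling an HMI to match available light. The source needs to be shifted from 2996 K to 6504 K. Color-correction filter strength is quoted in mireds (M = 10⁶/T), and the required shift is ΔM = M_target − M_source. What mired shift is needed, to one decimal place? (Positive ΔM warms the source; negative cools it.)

-180.0 mireds

M_source = 10⁶/2996 = 333.778; M_target = 10⁶/6504 = 153.752.
ΔM = 153.752 − 333.778 = -180.027 → -180.0 mireds, a cooling shift.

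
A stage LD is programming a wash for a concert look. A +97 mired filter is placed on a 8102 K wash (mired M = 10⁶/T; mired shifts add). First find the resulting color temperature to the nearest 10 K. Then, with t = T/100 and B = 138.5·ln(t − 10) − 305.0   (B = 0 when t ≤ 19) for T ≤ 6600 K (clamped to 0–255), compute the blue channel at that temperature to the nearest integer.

189

M_in = 10⁶/8102 = 123.43; M_out = 123.43 + (+97) = 220.43.
T_out = 10⁶/220.43 = 4536.7 K → 4540 K; t = 45.4.
B = 138.5·ln(45.4 − 10) − 305.0 = 138.5·ln 35.4 − 305.0 = 138.5·3.5667 − 305.0 = 188.990.
Rounded: 189.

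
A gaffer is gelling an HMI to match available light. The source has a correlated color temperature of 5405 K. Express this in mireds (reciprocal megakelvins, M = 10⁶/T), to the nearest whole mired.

M = 10⁶ / 5405 = 185.014 → 185 mireds.

185 mireds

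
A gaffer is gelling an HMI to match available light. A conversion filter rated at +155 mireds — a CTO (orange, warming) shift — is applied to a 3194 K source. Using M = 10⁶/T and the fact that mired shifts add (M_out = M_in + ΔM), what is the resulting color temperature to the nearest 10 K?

M_in = 10⁶/3194 = 313.09 mireds.
M_out = 313.09 + (+155) = 468.09 mireds.
T_out = 10⁶/468.09 = 2136.4 K → 2140 K.

2140 K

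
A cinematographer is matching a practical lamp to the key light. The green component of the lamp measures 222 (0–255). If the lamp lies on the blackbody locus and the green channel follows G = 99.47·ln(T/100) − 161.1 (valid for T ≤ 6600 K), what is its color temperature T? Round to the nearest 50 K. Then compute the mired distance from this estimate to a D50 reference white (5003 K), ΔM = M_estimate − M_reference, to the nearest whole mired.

+13 mireds

ln t = (222 + 161.1) / 99.47 = 3.8514.
t = e^3.8514 = 47.059.
T = 100·t = 4706 K → 4700 K to the nearest 50 K.
M_estimate = 10⁶/4700 = 212.77; M_reference = 10⁶/5003 = 199.88.
ΔM = 212.77 − 199.88 = 12.89 → +13 mireds.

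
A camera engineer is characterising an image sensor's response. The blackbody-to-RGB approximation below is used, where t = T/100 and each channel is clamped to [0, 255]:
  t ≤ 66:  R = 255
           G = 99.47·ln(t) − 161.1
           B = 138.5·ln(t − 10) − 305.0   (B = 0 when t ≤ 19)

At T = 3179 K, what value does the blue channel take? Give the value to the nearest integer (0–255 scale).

122

t = 3179/100 = 31.79; the t ≤ 66 branch applies.
B = 138.5·ln(31.79 − 10) − 305.0 = 138.5·ln 21.79 − 305.0 = 138.5·3.0815 − 305.0 = 121.781.
Rounded: 122.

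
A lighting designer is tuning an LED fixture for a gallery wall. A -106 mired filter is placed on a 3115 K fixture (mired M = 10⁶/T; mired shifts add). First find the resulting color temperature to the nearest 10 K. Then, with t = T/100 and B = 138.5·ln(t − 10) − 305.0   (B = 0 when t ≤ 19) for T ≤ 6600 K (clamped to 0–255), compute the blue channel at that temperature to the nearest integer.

M_in = 10⁶/3115 = 321.03; M_out = 321.03 + (-106) = 215.03.
T_out = 10⁶/215.03 = 4650.6 K → 4650 K; t = 46.5.
B = 138.5·ln(46.5 − 10) − 305.0 = 138.5·ln 36.5 − 305.0 = 138.5·3.5973 − 305.0 = 193.228.
Rounded: 193.

193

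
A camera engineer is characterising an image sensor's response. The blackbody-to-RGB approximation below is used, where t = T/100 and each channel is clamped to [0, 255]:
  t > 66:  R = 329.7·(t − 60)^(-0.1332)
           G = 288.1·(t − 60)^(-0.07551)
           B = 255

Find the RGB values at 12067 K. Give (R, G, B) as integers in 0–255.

(191, 211, 255)

t = 12067/100 = 120.67; the t > 66 branch applies.
R = 329.7·(120.67 − 60)^(-0.1332) = 329.7·60.67^(-0.1332) = 329.7·0.57877 = 190.821.
G = 288.1·(120.67 − 60)^(-0.07551) = 288.1·60.67^(-0.07551) = 288.1·0.73345 = 211.306.
B = 255 by definition for t > 66.
Rounded: (191, 211, 255).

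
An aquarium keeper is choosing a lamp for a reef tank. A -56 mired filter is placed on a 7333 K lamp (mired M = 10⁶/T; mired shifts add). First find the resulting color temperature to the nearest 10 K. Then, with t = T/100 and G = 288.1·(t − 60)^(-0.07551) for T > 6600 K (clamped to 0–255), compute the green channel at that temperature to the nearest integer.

210

M_in = 10⁶/7333 = 136.37; M_out = 136.37 + (-56) = 80.37.
T_out = 10⁶/80.37 = 12442.5 K → 12440 K; t = 124.4.
G = 288.1·(124.4 − 60)^(-0.07551) = 288.1·64.4^(-0.07551) = 288.1·0.73015 = 210.356.
Rounded: 210.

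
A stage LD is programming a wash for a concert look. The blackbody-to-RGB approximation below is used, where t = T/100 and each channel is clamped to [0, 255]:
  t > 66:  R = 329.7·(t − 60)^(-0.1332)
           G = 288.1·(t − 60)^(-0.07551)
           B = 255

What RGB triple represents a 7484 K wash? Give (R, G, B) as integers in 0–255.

(230, 235, 255)

t = 7484/100 = 74.84; the t > 66 branch applies.
R = 329.7·(74.84 − 60)^(-0.1332) = 329.7·14.84^(-0.1332) = 329.7·0.69818 = 230.189.
G = 288.1·(74.84 − 60)^(-0.07551) = 288.1·14.84^(-0.07551) = 288.1·0.81573 = 235.011.
B = 255 by definition for t > 66.
Rounded: (230, 235, 255).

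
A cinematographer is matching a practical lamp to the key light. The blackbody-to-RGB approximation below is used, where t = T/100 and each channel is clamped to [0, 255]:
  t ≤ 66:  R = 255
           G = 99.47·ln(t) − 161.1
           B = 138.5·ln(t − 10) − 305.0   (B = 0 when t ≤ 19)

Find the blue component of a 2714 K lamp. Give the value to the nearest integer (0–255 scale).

t = 2714/100 = 27.14; the t ≤ 66 branch applies.
B = 138.5·ln(27.14 − 10) − 305.0 = 138.5·ln 17.14 − 305.0 = 138.5·2.8414 − 305.0 = 88.536.
Rounded: 89.

89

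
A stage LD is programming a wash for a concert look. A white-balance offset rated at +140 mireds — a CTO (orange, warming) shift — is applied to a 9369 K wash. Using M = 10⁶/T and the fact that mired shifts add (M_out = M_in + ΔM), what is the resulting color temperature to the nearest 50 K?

M_in = 10⁶/9369 = 106.73 mireds.
M_out = 106.73 + (+140) = 246.73 mireds.
T_out = 10⁶/246.73 = 4052.9 K → 4050 K.

4050 K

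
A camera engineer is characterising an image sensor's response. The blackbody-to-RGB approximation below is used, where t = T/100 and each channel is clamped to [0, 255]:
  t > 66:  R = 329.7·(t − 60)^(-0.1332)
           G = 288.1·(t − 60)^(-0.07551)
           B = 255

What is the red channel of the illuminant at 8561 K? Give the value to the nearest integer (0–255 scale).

214

t = 8561/100 = 85.61; the t > 66 branch applies.
R = 329.7·(85.61 − 60)^(-0.1332) = 329.7·25.61^(-0.1332) = 329.7·0.64923 = 214.052.
Rounded: 214.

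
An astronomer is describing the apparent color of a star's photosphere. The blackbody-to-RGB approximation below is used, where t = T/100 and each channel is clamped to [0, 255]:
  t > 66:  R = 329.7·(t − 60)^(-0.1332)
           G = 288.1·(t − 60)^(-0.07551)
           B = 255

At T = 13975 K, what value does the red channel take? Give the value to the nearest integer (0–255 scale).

184

t = 13975/100 = 139.75; the t > 66 branch applies.
R = 329.7·(139.75 − 60)^(-0.1332) = 329.7·79.75^(-0.1332) = 329.7·0.55807 = 183.996.
Rounded: 184.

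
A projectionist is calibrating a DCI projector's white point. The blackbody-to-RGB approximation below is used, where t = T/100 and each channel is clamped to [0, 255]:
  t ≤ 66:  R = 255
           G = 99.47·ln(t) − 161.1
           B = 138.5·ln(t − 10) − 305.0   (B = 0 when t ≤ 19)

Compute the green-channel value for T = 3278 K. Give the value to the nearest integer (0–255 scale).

t = 3278/100 = 32.78; the t ≤ 66 branch applies.
G = 99.47·ln 32.78 − 161.1 = 99.47·3.4898 − 161.1 = 186.032.
Rounded: 186.

186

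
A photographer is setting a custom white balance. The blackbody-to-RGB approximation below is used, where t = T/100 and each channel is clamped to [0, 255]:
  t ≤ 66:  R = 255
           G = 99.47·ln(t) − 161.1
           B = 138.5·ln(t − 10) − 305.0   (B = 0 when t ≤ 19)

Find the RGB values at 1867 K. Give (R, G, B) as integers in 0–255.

(255, 130, 0)

t = 1867/100 = 18.67; the t ≤ 66 branch applies.
R = 255 by definition for t ≤ 66.
G = 99.47·ln 18.67 − 161.1 = 99.47·2.9269 − 161.1 = 130.041.
t = 18.67 ≤ 19, so B = 0.
Rounded: (255, 130, 0).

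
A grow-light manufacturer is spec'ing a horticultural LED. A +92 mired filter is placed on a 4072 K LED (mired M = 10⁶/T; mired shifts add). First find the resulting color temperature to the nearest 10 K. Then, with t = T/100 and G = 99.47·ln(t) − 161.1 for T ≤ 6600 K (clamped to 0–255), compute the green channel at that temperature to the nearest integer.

M_in = 10⁶/4072 = 245.58; M_out = 245.58 + (+92) = 337.58.
T_out = 10⁶/337.58 = 2962.3 K → 2960 K; t = 29.6.
G = 99.47·ln 29.6 − 161.1 = 99.47·3.3878 − 161.1 = 175.882.
Rounded: 176.

176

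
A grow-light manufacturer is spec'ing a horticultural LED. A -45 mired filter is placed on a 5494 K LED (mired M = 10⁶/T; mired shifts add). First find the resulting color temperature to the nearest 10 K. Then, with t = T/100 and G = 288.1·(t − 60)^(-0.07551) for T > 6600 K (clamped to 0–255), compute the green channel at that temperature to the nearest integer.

M_in = 10⁶/5494 = 182.02; M_out = 182.02 + (-45) = 137.02.
T_out = 10⁶/137.02 = 7298.4 K → 7300 K; t = 73.
G = 288.1·(73 − 60)^(-0.07551) = 288.1·13^(-0.07551) = 288.1·0.82392 = 237.372.
Rounded: 237.

237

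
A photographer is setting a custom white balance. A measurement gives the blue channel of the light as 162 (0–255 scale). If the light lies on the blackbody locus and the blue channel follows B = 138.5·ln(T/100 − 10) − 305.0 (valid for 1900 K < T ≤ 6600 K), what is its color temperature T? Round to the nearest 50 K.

3900 K

ln(t − 10) = (162 + 305.0) / 138.5 = 3.3718.
t − 10 = e^3.3718 = 29.132, so t = 39.132.
T = 100·t = 3913 K → 3900 K to the nearest 50 K.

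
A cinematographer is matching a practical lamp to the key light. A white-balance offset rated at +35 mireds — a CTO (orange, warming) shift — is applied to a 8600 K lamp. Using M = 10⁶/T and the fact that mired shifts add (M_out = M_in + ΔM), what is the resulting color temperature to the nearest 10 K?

M_in = 10⁶/8600 = 116.28 mireds.
M_out = 116.28 + (+35) = 151.28 mireds.
T_out = 10⁶/151.28 = 6610.3 K → 6610 K.

6610 K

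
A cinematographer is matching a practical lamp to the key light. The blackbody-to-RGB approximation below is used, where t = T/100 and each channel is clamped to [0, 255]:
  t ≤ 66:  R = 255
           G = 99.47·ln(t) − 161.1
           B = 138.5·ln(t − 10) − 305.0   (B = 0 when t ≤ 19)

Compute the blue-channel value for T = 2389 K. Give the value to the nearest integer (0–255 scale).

t = 2389/100 = 23.89; the t ≤ 66 branch applies.
B = 138.5·ln(23.89 − 10) − 305.0 = 138.5·ln 13.89 − 305.0 = 138.5·2.6312 − 305.0 = 59.417.
Rounded: 59.

59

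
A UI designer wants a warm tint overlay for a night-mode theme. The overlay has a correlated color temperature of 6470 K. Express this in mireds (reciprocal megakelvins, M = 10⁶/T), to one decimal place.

M = 10⁶ / 6470 = 154.560 → 154.6 mireds.

154.6 mireds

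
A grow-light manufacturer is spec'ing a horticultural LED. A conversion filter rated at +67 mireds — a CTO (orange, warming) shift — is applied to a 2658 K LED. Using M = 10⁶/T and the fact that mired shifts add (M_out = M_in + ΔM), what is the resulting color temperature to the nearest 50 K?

M_in = 10⁶/2658 = 376.22 mireds.
M_out = 376.22 + (+67) = 443.22 mireds.
T_out = 10⁶/443.22 = 2256.2 K → 2250 K.

2250 K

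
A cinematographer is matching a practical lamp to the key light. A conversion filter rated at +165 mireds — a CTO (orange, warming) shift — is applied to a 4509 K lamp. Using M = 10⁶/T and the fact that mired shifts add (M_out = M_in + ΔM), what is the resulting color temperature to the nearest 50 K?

M_in = 10⁶/4509 = 221.78 mireds.
M_out = 221.78 + (+165) = 386.78 mireds.
T_out = 10⁶/386.78 = 2585.5 K → 2600 K.

2600 K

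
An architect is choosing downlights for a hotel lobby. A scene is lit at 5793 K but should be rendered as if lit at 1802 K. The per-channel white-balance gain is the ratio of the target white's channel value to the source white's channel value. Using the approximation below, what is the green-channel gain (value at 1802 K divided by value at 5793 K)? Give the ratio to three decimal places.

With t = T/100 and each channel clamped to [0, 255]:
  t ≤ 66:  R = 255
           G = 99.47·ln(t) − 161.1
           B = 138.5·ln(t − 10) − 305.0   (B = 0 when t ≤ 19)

At 5793 K (t = 57.93):
  G = 99.47·ln 57.93 − 161.1 = 99.47·4.0592 − 161.1 = 242.672.
At 1802 K (t = 18.02):
  G = 99.47·ln 18.02 − 161.1 = 99.47·2.8915 − 161.1 = 126.516.
Gain = 126.516 / 242.672 = 0.5213 → 0.521.

0.521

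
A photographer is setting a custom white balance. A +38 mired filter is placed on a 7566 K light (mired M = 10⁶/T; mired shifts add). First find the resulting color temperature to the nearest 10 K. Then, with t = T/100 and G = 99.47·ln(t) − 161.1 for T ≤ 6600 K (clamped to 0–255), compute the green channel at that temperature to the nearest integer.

M_in = 10⁶/7566 = 132.17; M_out = 132.17 + (+38) = 170.17.
T_out = 10⁶/170.17 = 5876.5 K → 5880 K; t = 58.8.
G = 99.47·ln 58.8 − 161.1 = 99.47·4.0741 − 161.1 = 244.155.
Rounded: 244.

244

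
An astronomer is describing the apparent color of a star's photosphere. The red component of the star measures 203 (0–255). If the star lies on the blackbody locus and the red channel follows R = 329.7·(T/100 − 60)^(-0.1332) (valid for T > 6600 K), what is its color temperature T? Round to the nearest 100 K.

9800 K

(t − 60)^(-0.1332) = 203/329.7 = 0.61571.
t − 60 = 0.61571^(1/-0.1332) = 0.61571^(-7.508) = 38.129, so t = 98.129.
T = 100·t = 9813 K → 9800 K to the nearest 100 K.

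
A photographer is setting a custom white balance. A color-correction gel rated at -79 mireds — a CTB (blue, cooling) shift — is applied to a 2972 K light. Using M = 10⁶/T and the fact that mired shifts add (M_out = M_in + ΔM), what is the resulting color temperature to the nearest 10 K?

3880 K

M_in = 10⁶/2972 = 336.47 mireds.
M_out = 336.47 + (-79) = 257.47 mireds.
T_out = 10⁶/257.47 = 3883.9 K → 3880 K.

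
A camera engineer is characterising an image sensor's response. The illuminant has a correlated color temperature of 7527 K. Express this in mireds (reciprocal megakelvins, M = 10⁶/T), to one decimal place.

132.9 mireds

M = 10⁶ / 7527 = 132.855 → 132.9 mireds.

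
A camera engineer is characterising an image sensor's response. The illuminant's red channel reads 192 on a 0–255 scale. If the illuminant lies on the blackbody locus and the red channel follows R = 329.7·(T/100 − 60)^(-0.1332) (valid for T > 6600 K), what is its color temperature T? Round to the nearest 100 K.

11800 K

(t − 60)^(-0.1332) = 192/329.7 = 0.58235.
t − 60 = 0.58235^(1/-0.1332) = 0.58235^(-7.508) = 57.929, so t = 117.929.
T = 100·t = 11793 K → 11800 K to the nearest 100 K.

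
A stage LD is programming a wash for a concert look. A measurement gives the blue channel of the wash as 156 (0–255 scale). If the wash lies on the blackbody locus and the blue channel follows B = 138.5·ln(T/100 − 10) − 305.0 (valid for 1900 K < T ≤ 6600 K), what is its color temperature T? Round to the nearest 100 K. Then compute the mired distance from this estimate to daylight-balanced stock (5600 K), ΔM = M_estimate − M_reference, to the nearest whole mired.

ln(t − 10) = (156 + 305.0) / 138.5 = 3.3285.
t − 10 = e^3.3285 = 27.897, so t = 37.897.
T = 100·t = 3790 K → 3800 K to the nearest 100 K.
M_estimate = 10⁶/3800 = 263.16; M_reference = 10⁶/5600 = 178.57.
ΔM = 263.16 − 178.57 = 84.59 → +85 mireds.

+85 mireds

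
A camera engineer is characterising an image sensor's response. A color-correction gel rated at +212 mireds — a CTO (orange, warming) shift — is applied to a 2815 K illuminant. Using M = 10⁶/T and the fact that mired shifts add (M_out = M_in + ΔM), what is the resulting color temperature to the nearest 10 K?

M_in = 10⁶/2815 = 355.24 mireds.
M_out = 355.24 + (+212) = 567.24 mireds.
T_out = 10⁶/567.24 = 1762.9 K → 1760 K.

1760 K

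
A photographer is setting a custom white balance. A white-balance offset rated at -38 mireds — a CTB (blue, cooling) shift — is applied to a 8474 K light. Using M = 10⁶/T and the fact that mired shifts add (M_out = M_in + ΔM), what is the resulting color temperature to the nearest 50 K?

12500 K

M_in = 10⁶/8474 = 118.01 mireds.
M_out = 118.01 + (-38) = 80.01 mireds.
T_out = 10⁶/80.01 = 12498.7 K → 12500 K.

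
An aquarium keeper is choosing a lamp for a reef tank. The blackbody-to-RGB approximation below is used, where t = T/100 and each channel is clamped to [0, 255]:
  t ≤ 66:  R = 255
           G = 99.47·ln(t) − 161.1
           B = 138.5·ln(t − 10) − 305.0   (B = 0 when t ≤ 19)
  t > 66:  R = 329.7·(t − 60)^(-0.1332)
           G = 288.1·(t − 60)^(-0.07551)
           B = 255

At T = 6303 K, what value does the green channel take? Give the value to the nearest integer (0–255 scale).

t = 6303/100 = 63.03; the t ≤ 66 branch applies.
G = 99.47·ln 63.03 − 161.1 = 99.47·4.1436 − 161.1 = 251.065.
Rounded: 251.

251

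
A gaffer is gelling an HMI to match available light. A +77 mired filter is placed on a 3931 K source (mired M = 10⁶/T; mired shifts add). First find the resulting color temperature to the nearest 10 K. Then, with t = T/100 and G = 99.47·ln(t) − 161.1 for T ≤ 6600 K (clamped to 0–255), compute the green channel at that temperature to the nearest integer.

M_in = 10⁶/3931 = 254.39; M_out = 254.39 + (+77) = 331.39.
T_out = 10⁶/331.39 = 3017.6 K → 3020 K; t = 30.2.
G = 99.47·ln 30.2 − 161.1 = 99.47·3.4078 − 161.1 = 177.878.
Rounded: 178.

178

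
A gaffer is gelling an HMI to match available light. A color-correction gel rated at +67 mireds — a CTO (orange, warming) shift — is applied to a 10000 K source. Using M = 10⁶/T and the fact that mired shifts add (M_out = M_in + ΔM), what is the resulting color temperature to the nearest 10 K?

M_in = 10⁶/10000 = 100.00 mireds.
M_out = 100.00 + (+67) = 167.00 mireds.
T_out = 10⁶/167.00 = 5988.0 K → 5990 K.

5990 K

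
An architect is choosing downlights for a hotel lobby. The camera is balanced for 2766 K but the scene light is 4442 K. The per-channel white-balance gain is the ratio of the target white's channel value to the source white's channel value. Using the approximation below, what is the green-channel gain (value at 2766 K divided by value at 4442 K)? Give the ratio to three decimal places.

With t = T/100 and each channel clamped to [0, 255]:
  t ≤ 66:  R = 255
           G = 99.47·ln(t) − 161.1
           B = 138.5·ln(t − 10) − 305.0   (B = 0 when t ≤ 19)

0.782

At 4442 K (t = 44.42):
  G = 99.47·ln 44.42 − 161.1 = 99.47·3.7937 − 161.1 = 216.258.
At 2766 K (t = 27.66):
  G = 99.47·ln 27.66 − 161.1 = 99.47·3.3200 − 161.1 = 169.139.
Gain = 169.139 / 216.258 = 0.7821 → 0.782.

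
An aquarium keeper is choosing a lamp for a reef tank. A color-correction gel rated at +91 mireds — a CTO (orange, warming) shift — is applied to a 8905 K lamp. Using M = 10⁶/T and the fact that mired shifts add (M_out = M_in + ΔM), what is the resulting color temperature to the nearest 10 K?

4920 K

M_in = 10⁶/8905 = 112.30 mireds.
M_out = 112.30 + (+91) = 203.30 mireds.
T_out = 10⁶/203.30 = 4918.9 K → 4920 K.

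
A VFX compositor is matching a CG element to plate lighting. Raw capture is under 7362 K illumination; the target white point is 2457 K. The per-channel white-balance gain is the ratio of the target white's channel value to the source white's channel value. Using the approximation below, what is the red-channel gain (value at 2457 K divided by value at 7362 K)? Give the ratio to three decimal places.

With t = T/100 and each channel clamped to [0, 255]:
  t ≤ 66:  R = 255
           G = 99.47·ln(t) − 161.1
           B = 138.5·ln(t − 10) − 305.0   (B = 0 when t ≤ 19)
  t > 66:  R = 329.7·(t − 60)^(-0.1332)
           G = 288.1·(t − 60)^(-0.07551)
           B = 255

At 7362 K (t = 73.62):
  R = 329.7·(73.62 − 60)^(-0.1332) = 329.7·13.62^(-0.1332) = 329.7·0.70620 = 232.834.
At 2457 K (t = 24.57):
  R = 255 by definition for t ≤ 66.
Gain = 255.000 / 232.834 = 1.0952 → 1.095.

1.095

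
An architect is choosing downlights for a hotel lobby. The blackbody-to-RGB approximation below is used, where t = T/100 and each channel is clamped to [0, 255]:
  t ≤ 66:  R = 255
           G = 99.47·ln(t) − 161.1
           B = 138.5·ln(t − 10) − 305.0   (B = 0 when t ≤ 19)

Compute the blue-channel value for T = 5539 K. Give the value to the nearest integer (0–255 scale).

t = 5539/100 = 55.39; the t ≤ 66 branch applies.
B = 138.5·ln(55.39 − 10) − 305.0 = 138.5·ln 45.39 − 305.0 = 138.5·3.8153 − 305.0 = 223.418.
Rounded: 223.

223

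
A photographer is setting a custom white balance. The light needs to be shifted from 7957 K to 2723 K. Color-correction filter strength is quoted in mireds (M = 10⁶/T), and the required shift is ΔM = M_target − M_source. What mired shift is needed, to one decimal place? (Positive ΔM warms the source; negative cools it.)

+241.6 mireds

M_source = 10⁶/7957 = 125.676; M_target = 10⁶/2723 = 367.242.
ΔM = 367.242 − 125.676 = 241.567 → +241.6 mireds, a warming shift.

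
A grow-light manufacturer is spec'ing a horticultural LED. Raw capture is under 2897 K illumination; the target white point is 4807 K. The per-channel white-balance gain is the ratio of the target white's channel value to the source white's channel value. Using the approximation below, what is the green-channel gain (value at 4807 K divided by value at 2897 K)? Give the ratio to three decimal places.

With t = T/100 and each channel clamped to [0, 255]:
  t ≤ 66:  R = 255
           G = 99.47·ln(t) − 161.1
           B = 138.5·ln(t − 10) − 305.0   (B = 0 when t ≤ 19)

At 2897 K (t = 28.97):
  G = 99.47·ln 28.97 − 161.1 = 99.47·3.3663 − 161.1 = 173.742.
At 4807 K (t = 48.07):
  G = 99.47·ln 48.07 − 161.1 = 99.47·3.8727 − 161.1 = 224.113.
Gain = 224.113 / 173.742 = 1.2899 → 1.290.

1.290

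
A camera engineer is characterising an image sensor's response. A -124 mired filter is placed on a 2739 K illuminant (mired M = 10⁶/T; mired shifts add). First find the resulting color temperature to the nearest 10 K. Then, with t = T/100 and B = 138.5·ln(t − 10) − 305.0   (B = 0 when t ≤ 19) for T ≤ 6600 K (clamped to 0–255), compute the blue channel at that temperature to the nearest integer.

M_in = 10⁶/2739 = 365.10; M_out = 365.10 + (-124) = 241.10.
T_out = 10⁶/241.10 = 4147.7 K → 4150 K; t = 41.5.
B = 138.5·ln(41.5 − 10) − 305.0 = 138.5·ln 31.5 − 305.0 = 138.5·3.4500 − 305.0 = 172.823.
Rounded: 173.

173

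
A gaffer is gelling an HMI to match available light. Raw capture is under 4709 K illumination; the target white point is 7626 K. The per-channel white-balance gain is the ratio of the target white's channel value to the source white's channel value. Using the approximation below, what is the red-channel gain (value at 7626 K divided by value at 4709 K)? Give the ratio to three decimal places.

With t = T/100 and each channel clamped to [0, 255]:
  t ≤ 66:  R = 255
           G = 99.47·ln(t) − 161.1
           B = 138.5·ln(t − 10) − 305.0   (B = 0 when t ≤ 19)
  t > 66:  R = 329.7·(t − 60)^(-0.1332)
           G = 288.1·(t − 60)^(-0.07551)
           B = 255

0.892

At 4709 K (t = 47.09):
  R = 255 by definition for t ≤ 66.
At 7626 K (t = 76.26):
  R = 329.7·(76.26 − 60)^(-0.1332) = 329.7·16.26^(-0.1332) = 329.7·0.68973 = 227.404.
Gain = 227.404 / 255.000 = 0.8918 → 0.892.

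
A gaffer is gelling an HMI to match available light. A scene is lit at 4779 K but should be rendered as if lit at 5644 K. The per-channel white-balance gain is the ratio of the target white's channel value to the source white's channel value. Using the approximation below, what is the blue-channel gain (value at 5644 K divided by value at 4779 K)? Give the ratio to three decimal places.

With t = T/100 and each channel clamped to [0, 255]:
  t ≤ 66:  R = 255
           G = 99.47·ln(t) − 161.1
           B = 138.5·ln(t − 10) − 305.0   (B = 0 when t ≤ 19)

At 4779 K (t = 47.79):
  B = 138.5·ln(47.79 − 10) − 305.0 = 138.5·ln 37.79 − 305.0 = 138.5·3.6320 − 305.0 = 198.038.
At 5644 K (t = 56.44):
  B = 138.5·ln(56.44 − 10) − 305.0 = 138.5·ln 46.44 − 305.0 = 138.5·3.8382 − 305.0 = 226.585.
Gain = 226.585 / 198.038 = 1.1441 → 1.144.

1.144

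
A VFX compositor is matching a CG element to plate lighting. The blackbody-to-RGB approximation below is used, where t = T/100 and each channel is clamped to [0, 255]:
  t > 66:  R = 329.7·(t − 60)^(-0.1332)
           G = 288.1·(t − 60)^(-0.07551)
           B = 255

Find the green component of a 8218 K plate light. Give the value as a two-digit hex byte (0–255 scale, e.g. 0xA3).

0xE4

t = 8218/100 = 82.18; the t > 66 branch applies.
G = 288.1·(82.18 − 60)^(-0.07551) = 288.1·22.18^(-0.07551) = 288.1·0.79135 = 227.987.
Rounded: 228; in hex, 0xE4.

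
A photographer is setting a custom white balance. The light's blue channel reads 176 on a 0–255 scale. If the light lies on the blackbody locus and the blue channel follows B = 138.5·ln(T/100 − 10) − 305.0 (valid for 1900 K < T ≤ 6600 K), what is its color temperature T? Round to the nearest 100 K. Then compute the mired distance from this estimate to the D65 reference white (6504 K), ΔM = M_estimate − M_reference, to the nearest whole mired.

ln(t − 10) = (176 + 305.0) / 138.5 = 3.4729.
t − 10 = e^3.4729 = 32.231, so t = 42.231.
T = 100·t = 4223 K → 4200 K to the nearest 100 K.
M_estimate = 10⁶/4200 = 238.10; M_reference = 10⁶/6504 = 153.75.
ΔM = 238.10 − 153.75 = 84.34 → +84 mireds.

+84 mireds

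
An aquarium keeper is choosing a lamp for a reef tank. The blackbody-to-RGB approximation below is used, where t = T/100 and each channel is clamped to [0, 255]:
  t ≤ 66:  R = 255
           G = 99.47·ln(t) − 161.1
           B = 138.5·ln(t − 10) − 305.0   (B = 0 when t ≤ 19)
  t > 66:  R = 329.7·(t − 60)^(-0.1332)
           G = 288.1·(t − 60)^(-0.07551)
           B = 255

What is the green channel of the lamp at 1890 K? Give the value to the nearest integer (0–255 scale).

t = 1890/100 = 18.9; the t ≤ 66 branch applies.
G = 99.47·ln 18.9 − 161.1 = 99.47·2.9392 − 161.1 = 131.258.
Rounded: 131.

131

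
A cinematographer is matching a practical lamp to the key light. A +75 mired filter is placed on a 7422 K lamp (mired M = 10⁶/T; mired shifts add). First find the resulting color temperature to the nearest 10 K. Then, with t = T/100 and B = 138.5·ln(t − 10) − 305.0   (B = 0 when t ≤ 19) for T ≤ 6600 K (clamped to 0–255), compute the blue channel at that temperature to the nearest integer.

198

M_in = 10⁶/7422 = 134.73; M_out = 134.73 + (+75) = 209.73.
T_out = 10⁶/209.73 = 4767.9 K → 4770 K; t = 47.7.
B = 138.5·ln(47.7 − 10) − 305.0 = 138.5·ln 37.7 − 305.0 = 138.5·3.6297 − 305.0 = 197.708.
Rounded: 198.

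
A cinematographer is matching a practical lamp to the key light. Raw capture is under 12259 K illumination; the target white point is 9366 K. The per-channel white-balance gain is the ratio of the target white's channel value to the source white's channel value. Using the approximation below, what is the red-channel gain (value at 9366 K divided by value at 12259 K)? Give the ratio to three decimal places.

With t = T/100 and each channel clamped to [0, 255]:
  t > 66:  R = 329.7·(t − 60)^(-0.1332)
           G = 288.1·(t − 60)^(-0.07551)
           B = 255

At 12259 K (t = 122.59):
  R = 329.7·(122.59 − 60)^(-0.1332) = 329.7·62.59^(-0.1332) = 329.7·0.57638 = 190.031.
At 9366 K (t = 93.66):
  R = 329.7·(93.66 − 60)^(-0.1332) = 329.7·33.66^(-0.1332) = 329.7·0.62602 = 206.399.
Gain = 206.399 / 190.031 = 1.0861 → 1.086.

1.086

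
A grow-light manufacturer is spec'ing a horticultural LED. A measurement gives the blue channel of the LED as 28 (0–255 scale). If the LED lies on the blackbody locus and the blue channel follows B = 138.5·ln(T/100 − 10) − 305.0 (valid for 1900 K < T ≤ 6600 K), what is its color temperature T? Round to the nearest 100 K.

2100 K

ln(t − 10) = (28 + 305.0) / 138.5 = 2.4043.
t − 10 = e^2.4043 = 11.071, so t = 21.071.
T = 100·t = 2107 K → 2100 K to the nearest 100 K.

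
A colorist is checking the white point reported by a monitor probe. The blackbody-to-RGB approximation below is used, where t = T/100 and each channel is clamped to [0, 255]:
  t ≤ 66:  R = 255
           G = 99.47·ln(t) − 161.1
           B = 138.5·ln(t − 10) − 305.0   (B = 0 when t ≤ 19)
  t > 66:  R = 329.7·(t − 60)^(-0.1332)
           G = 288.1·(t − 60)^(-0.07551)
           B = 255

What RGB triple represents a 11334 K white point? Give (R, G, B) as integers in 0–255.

(194, 213, 255)

t = 11334/100 = 113.34; the t > 66 branch applies.
R = 329.7·(113.34 − 60)^(-0.1332) = 329.7·53.34^(-0.1332) = 329.7·0.58878 = 194.122.
G = 288.1·(113.34 − 60)^(-0.07551) = 288.1·53.34^(-0.07551) = 288.1·0.74061 = 213.370.
B = 255 by definition for t > 66.
Rounded: (194, 213, 255).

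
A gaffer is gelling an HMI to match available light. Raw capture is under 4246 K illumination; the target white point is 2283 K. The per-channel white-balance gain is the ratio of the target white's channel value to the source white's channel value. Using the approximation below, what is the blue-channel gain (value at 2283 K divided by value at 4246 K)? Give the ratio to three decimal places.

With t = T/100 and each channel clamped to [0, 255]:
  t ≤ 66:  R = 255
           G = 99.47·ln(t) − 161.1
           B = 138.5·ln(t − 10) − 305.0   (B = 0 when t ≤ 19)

0.274

At 4246 K (t = 42.46):
  B = 138.5·ln(42.46 − 10) − 305.0 = 138.5·ln 32.46 − 305.0 = 138.5·3.4800 − 305.0 = 176.981.
At 2283 K (t = 22.83):
  B = 138.5·ln(22.83 − 10) − 305.0 = 138.5·ln 12.83 − 305.0 = 138.5·2.5518 − 305.0 = 48.422.
Gain = 48.422 / 176.981 = 0.2736 → 0.274.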